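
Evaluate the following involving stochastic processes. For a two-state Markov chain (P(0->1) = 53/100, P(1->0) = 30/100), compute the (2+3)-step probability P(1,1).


P^5 = P^2 * P^3
Computing via matrix multiplication of the transition matrix.
Entry (1,1) of P^5 = 0.6386

0.6386


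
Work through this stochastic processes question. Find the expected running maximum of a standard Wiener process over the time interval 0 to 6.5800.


E(max B(s)) = sqrt(2t/pi)
= sqrt(2*6.5800/pi)
= sqrt(4.1890)
= 2.0467

2.0467


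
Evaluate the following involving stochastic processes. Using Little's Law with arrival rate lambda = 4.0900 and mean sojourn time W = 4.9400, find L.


Little's Law: L = lambda * W
= 4.0900 * 4.9400
= 20.2046

20.2046


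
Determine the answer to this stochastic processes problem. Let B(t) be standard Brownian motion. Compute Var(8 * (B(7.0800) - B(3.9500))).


Var(alpha*(B(t)-B(s))) = alpha^2 * (t-s)
= 8^2 * (7.0800 - 3.9500)
= 64 * 3.1300
= 200.3200

200.3200


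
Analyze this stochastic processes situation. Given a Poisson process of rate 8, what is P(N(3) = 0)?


P(N(t)=k) = (lambda*t)^k * exp(-lambda*t) / k!
lambda*t = 24
= 24^0 * exp(-24) / 0!
= 1 * 3.7751e-11 / 1
= 3.7751e-11

3.7751e-11


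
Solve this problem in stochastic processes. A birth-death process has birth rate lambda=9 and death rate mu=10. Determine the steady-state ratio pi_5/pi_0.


For birth-death process, pi_n/pi_0 = (lambda/mu)^n
= (9/10)^5
= 0.5905

0.5905


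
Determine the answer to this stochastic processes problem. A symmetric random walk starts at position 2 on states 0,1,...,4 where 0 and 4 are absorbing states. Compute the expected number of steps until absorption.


For symmetric RW on 0,...,N with absorbing barriers, E(i) = i*(N-i)
E(2) = 2 * 2 = 4

4


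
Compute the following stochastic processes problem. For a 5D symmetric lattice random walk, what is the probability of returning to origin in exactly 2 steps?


P(return in 2 steps) = P(reverse first step) = 1/(2d)
= 1/10
= 0.1000

0.1000


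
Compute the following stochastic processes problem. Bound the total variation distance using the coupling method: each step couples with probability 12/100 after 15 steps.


TV distance bound <= (1-delta)^n
= (1 - 0.1200)^15
= 0.8800^15
= 0.1470

0.1470


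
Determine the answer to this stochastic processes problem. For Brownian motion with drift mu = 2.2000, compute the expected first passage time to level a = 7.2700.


Expected first passage time = a/mu
= 7.2700/2.2000
= 3.3045

3.3045


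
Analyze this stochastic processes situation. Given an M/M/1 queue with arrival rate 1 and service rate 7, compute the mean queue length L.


rho = 1/7 = 0.1429
L = rho/(1-rho)
= 0.1429/0.8571
= 0.1667

0.1667


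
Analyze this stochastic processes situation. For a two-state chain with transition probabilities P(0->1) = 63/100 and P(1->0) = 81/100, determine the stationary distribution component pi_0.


Stationary distribution: pi_0 = p10/(p01+p10), pi_1 = p01/(p01+p10)
p01 = 0.6300, p10 = 0.8100
pi_0 = 0.5625

0.5625


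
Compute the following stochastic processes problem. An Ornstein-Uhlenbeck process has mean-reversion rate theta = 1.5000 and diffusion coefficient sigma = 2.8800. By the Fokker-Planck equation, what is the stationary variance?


Stationary variance = sigma^2 / (2*theta)
= 2.8800^2 / (2*1.5000)
= 8.2944 / 3.0000
= 2.7648

2.7648


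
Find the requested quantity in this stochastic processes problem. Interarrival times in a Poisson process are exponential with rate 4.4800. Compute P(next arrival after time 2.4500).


P(X > t) = exp(-lambda * t)
= exp(-4.4800 * 2.4500)
= exp(-10.9760) = 1.7107e-05

1.7107e-05


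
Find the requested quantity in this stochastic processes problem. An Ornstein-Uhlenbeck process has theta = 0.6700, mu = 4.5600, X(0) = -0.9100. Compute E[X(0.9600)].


E[X(t)] = mu + (X(0) - mu)*exp(-theta*t)
= 4.5600 + (-0.9100 - 4.5600)*exp(-0.6700*0.9600)
= 4.5600 + -5.4700 * 0.5256
= 1.6849

1.6849


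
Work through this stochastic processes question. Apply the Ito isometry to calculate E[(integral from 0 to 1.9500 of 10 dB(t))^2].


By Ito isometry: E[(int f dB)^2] = int f^2 dt
= 10^2 * 1.9500
= 100 * 1.9500 = 195.0000

195.0000


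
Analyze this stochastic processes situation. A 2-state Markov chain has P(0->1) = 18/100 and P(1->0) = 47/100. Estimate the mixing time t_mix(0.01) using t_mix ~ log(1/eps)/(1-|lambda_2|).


lambda_2 = |1 - p01 - p10| = |1 - 0.1800 - 0.4700| = 0.3500
t_mix ~ log(1/eps)/(1 - |lambda_2|)
= log(100)/(1 - 0.3500) = 4.6052/0.6500
= 7.0849

7.0849


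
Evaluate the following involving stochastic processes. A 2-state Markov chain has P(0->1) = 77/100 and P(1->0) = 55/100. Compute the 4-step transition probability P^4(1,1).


Computing P^4 by matrix multiplication.
P = [[0.2300, 0.7700], [0.5500, 0.4500]]
After raising P to the power 4:
P^4(1,1) = 0.5877

0.5877


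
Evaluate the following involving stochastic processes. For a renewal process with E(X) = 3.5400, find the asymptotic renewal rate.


Long-run renewal rate = 1/E(X)
= 1/3.5400
= 0.2825

0.2825


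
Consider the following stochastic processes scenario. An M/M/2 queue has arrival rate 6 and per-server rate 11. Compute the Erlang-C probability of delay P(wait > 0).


a = lambda/mu = 0.5455
rho = a/c = 0.2727
Erlang-C formula applied:
C(c,a) = 0.1169

0.1169


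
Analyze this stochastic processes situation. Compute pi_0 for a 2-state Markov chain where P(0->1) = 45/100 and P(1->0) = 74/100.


Stationary distribution: pi_0 = p10/(p01+p10), pi_1 = p01/(p01+p10)
p01 = 0.4500, p10 = 0.7400
pi_0 = 0.6218

0.6218


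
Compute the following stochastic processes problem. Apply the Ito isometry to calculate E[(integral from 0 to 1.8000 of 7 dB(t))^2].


By Ito isometry: E[(int f dB)^2] = int f^2 dt
= 7^2 * 1.8000
= 49 * 1.8000 = 88.2000

88.2000


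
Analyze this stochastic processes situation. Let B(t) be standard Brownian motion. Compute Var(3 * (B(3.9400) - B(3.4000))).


Var(alpha*(B(t)-B(s))) = alpha^2 * (t-s)
= 3^2 * (3.9400 - 3.4000)
= 9 * 0.5400
= 4.8600

4.8600


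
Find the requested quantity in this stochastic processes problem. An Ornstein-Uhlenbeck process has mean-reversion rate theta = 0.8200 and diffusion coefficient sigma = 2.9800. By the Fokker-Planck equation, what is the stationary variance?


Stationary variance = sigma^2 / (2*theta)
= 2.9800^2 / (2*0.8200)
= 8.8804 / 1.6400
= 5.4149

5.4149


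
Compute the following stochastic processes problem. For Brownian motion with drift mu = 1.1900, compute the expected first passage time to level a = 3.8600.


Expected first passage time = a/mu
= 3.8600/1.1900
= 3.2437

3.2437


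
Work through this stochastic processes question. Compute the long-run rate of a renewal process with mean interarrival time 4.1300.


Long-run renewal rate = 1/E(X)
= 1/4.1300
= 0.2421

0.2421


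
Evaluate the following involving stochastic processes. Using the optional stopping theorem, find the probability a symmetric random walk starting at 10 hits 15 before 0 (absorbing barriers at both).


By optional stopping theorem: E(M at tau) = M(0) = 10
P(hit 15)*15 + P(hit 0)*0 = 10
P(hit 15) = (10 - 0)/(15 - 0) = 2/3 = 0.6667

0.6667


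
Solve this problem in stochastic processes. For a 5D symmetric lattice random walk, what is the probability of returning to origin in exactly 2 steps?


P(return in 2 steps) = P(reverse first step) = 1/(2d)
= 1/10
= 0.1000

0.1000


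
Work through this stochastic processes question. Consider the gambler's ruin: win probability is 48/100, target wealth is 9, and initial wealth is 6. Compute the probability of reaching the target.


Gambler's ruin formula:
r = q/p = 0.5200/0.4800 = 1.0833
P(win) = (1 - r^i)/(1 - r^N)
= (1 - 1.0833^6)/(1 - 1.0833^9)
= 0.5842

0.5842


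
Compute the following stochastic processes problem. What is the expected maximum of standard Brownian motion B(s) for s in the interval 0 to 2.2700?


E(max B(s)) = sqrt(2t/pi)
= sqrt(2*2.2700/pi)
= sqrt(1.4451)
= 1.2021

1.2021


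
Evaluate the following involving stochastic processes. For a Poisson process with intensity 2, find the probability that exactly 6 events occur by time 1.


P(N(t)=k) = (lambda*t)^k * exp(-lambda*t) / k!
lambda*t = 2
= 2^6 * exp(-2) / 6!
= 64 * 0.1353 / 720
= 0.0120

0.0120


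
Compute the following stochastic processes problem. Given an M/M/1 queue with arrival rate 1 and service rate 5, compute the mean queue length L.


rho = 1/5 = 0.2000
L = rho/(1-rho)
= 0.2000/0.8000
= 0.2500

0.2500


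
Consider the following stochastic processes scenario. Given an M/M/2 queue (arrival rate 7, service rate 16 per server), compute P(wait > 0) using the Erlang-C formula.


a = lambda/mu = 0.4375
rho = a/c = 0.2188
Erlang-C formula applied:
C(c,a) = 0.0785

0.0785


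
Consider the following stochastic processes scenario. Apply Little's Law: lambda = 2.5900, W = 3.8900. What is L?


Little's Law: L = lambda * W
= 2.5900 * 3.8900
= 10.0751

10.0751


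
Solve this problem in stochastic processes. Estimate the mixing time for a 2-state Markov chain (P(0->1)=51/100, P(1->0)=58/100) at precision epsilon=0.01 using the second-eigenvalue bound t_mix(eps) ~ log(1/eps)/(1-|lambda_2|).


lambda_2 = |1 - p01 - p10| = |1 - 0.5100 - 0.5800| = 0.0900
t_mix ~ log(1/eps)/(1 - |lambda_2|)
= log(100)/(1 - 0.0900) = 4.6052/0.9100
= 5.0606

5.0606


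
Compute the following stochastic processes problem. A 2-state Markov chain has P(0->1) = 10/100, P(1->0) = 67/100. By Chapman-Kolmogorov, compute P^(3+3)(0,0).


P^6 = P^3 * P^3
Computing via matrix multiplication of the transition matrix.
Entry (0,0) of P^6 = 0.8701

0.8701


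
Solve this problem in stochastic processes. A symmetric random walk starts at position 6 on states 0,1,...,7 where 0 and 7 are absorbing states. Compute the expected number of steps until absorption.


For symmetric RW on 0,...,N with absorbing barriers, E(i) = i*(N-i)
E(6) = 6 * 1 = 6

6


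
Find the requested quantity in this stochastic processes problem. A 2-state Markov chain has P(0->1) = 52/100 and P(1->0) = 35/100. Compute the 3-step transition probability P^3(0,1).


Computing P^3 by matrix multiplication.
P = [[0.4800, 0.5200], [0.3500, 0.6500]]
After raising P to the power 3:
P^3(0,1) = 0.5964

0.5964


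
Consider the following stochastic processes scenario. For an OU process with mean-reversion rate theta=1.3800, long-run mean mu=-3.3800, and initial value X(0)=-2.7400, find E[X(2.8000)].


E[X(t)] = mu + (X(0) - mu)*exp(-theta*t)
= -3.3800 + (-2.7400 - -3.3800)*exp(-1.3800*2.8000)
= -3.3800 + 0.6400 * 0.0210
= -3.3666

-3.3666


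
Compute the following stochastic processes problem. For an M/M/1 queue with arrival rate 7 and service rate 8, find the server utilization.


rho = lambda/mu
= 7/8
= 0.8750

0.8750


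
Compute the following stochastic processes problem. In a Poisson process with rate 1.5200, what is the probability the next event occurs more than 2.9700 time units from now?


P(X > t) = exp(-lambda * t)
= exp(-1.5200 * 2.9700)
= exp(-4.5144) = 0.0110

0.0110


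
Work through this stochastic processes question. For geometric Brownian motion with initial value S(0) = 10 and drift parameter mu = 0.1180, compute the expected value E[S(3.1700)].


E[S(t)] = S(0) * exp(mu * t)
= 10 * exp(0.1180 * 3.1700)
= 10 * 1.4536
= 14.5362

14.5362


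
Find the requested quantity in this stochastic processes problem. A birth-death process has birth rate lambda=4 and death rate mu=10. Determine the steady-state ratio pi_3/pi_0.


For birth-death process, pi_n/pi_0 = (lambda/mu)^n
= (4/10)^3
= 0.0640

0.0640


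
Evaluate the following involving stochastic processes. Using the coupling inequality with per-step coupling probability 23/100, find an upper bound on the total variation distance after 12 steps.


TV distance bound <= (1-delta)^n
= (1 - 0.2300)^12
= 0.7700^12
= 0.0434

0.0434


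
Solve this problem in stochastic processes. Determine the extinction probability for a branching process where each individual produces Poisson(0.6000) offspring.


Since mu = 0.6000 <= 1, extinction probability = 1.

1.0000


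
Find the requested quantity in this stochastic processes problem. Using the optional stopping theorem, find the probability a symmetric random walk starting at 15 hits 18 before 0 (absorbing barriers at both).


By optional stopping theorem: E(M at tau) = M(0) = 15
P(hit 18)*18 + P(hit 0)*0 = 15
P(hit 18) = (15 - 0)/(18 - 0) = 5/6 = 0.8333

0.8333


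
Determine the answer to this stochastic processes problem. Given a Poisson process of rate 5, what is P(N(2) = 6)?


P(N(t)=k) = (lambda*t)^k * exp(-lambda*t) / k!
lambda*t = 10
= 10^6 * exp(-10) / 6!
= 1000000 * 4.5400e-05 / 720
= 0.0631

0.0631


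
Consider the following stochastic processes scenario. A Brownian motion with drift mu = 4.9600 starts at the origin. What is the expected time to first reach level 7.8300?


Expected first passage time = a/mu
= 7.8300/4.9600
= 1.5786

1.5786


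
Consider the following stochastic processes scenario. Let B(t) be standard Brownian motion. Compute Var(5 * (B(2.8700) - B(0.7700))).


Var(alpha*(B(t)-B(s))) = alpha^2 * (t-s)
= 5^2 * (2.8700 - 0.7700)
= 25 * 2.1000
= 52.5000

52.5000


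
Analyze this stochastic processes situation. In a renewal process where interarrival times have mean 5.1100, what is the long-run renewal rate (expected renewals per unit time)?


Long-run renewal rate = 1/E(X)
= 1/5.1100
= 0.1957

0.1957


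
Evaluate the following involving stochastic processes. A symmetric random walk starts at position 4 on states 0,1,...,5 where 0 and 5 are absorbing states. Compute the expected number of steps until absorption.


For symmetric RW on 0,...,N with absorbing barriers, E(i) = i*(N-i)
E(4) = 4 * 1 = 4

4


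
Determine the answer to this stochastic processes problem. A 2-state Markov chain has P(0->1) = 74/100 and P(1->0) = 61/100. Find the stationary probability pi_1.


Stationary distribution: pi_0 = p10/(p01+p10), pi_1 = p01/(p01+p10)
p01 = 0.7400, p10 = 0.6100
pi_1 = 0.5481

0.5481


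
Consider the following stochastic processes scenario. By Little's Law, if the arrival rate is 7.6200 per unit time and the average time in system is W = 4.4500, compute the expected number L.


Little's Law: L = lambda * W
= 7.6200 * 4.4500
= 33.9090

33.9090


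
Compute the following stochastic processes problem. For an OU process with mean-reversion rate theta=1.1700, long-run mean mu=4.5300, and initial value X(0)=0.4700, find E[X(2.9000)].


E[X(t)] = mu + (X(0) - mu)*exp(-theta*t)
= 4.5300 + (0.4700 - 4.5300)*exp(-1.1700*2.9000)
= 4.5300 + -4.0600 * 0.0336
= 4.3936

4.3936


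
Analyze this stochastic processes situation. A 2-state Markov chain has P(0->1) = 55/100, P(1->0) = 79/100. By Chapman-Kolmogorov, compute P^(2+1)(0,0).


P^3 = P^2 * P^1
Computing via matrix multiplication of the transition matrix.
Entry (0,0) of P^3 = 0.5734

0.5734


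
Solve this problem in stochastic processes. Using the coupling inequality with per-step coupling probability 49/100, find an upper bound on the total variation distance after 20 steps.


TV distance bound <= (1-delta)^n
= (1 - 0.4900)^20
= 0.5100^20
= 1.4171e-06

1.4171e-06


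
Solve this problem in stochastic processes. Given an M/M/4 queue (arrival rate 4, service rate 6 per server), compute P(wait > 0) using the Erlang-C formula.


a = lambda/mu = 0.6667
rho = a/c = 0.1667
Erlang-C formula applied:
C(c,a) = 0.0051

0.0051


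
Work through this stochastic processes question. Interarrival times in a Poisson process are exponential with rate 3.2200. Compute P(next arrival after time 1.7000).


P(X > t) = exp(-lambda * t)
= exp(-3.2200 * 1.7000)
= exp(-5.4740) = 0.0042

0.0042


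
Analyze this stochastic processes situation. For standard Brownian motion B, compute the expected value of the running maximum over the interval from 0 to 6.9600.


E(max B(s)) = sqrt(2t/pi)
= sqrt(2*6.9600/pi)
= sqrt(4.4309)
= 2.1050

2.1050


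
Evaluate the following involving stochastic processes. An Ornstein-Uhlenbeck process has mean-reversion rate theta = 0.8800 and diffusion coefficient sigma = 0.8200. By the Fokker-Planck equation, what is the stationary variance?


Stationary variance = sigma^2 / (2*theta)
= 0.8200^2 / (2*0.8800)
= 0.6724 / 1.7600
= 0.3820

0.3820


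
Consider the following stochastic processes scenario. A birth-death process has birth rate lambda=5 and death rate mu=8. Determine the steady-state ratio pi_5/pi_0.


For birth-death process, pi_n/pi_0 = (lambda/mu)^n
= (5/8)^5
= 0.0954

0.0954


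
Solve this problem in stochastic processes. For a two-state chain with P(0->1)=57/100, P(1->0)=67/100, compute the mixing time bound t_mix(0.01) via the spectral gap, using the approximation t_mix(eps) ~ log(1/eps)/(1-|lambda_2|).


lambda_2 = |1 - p01 - p10| = |1 - 0.5700 - 0.6700| = 0.2400
t_mix ~ log(1/eps)/(1 - |lambda_2|)
= log(100)/(1 - 0.2400) = 4.6052/0.7600
= 6.0594

6.0594


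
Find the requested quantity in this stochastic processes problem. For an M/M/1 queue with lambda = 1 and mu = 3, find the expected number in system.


rho = 1/3 = 0.3333
L = rho/(1-rho)
= 0.3333/0.6667
= 0.5000

0.5000


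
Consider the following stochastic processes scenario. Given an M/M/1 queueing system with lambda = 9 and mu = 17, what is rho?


rho = lambda/mu
= 9/17
= 0.5294

0.5294


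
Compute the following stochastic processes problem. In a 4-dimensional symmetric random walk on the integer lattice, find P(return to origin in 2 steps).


P(return in 2 steps) = P(reverse first step) = 1/(2d)
= 1/8
= 0.1250

0.1250


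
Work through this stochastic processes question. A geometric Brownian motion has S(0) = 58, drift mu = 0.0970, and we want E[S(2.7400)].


E[S(t)] = S(0) * exp(mu * t)
= 58 * exp(0.0970 * 2.7400)
= 58 * 1.3044
= 75.6580

75.6580


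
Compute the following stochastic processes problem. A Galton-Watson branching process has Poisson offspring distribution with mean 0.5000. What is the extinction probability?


Since mu = 0.5000 <= 1, extinction probability = 1.

1.0000


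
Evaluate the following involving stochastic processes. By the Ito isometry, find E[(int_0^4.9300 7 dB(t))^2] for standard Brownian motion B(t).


By Ito isometry: E[(int f dB)^2] = int f^2 dt
= 7^2 * 4.9300
= 49 * 4.9300 = 241.5700

241.5700


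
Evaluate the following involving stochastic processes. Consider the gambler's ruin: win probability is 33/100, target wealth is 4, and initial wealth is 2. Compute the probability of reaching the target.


Gambler's ruin formula:
r = q/p = 0.6700/0.3300 = 2.0303
P(win) = (1 - r^i)/(1 - r^N)
= (1 - 2.0303^2)/(1 - 2.0303^4)
= 0.1952

0.1952


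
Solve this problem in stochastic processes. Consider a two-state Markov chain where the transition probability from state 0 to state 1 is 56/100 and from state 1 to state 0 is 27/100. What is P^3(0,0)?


Computing P^3 by matrix multiplication.
P = [[0.4400, 0.5600], [0.2700, 0.7300]]
After raising P to the power 3:
P^3(0,0) = 0.3286

0.3286


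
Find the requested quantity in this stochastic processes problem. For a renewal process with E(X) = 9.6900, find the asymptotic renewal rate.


Long-run renewal rate = 1/E(X)
= 1/9.6900
= 0.1032

0.1032


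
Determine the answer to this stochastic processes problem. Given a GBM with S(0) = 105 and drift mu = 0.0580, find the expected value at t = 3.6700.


E[S(t)] = S(0) * exp(mu * t)
= 105 * exp(0.0580 * 3.6700)
= 105 * 1.2372
= 129.9072

129.9072


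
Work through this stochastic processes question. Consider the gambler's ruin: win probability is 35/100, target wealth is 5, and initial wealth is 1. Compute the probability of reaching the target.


Gambler's ruin formula:
r = q/p = 0.6500/0.3500 = 1.8571
P(win) = (1 - r^i)/(1 - r^N)
= (1 - 1.8571^1)/(1 - 1.8571^5)
= 0.0406

0.0406


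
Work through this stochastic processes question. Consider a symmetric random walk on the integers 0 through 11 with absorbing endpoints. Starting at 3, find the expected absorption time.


For symmetric RW on 0,...,N with absorbing barriers, E(i) = i*(N-i)
E(3) = 3 * 8 = 24

24


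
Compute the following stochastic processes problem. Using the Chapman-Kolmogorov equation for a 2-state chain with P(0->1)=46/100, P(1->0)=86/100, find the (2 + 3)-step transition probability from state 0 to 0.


P^5 = P^2 * P^3
Computing via matrix multiplication of the transition matrix.
Entry (0,0) of P^5 = 0.6503

0.6503


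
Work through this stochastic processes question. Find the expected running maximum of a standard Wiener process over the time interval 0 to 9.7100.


E(max B(s)) = sqrt(2t/pi)
= sqrt(2*9.7100/pi)
= sqrt(6.1816)
= 2.4863

2.4863


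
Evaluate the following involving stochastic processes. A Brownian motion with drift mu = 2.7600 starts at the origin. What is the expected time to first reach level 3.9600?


Expected first passage time = a/mu
= 3.9600/2.7600
= 1.4348

1.4348


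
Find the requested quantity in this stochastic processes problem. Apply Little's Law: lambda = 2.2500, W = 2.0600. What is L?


Little's Law: L = lambda * W
= 2.2500 * 2.0600
= 4.6350

4.6350


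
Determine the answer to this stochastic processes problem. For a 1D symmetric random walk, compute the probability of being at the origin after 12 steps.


P(S(12) = 0) = C(12,6) / 4^6
= 924 / 4096
= 0.2256

0.2256


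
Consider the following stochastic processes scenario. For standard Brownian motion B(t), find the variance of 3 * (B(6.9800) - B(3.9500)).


Var(alpha*(B(t)-B(s))) = alpha^2 * (t-s)
= 3^2 * (6.9800 - 3.9500)
= 9 * 3.0300
= 27.2700

27.2700


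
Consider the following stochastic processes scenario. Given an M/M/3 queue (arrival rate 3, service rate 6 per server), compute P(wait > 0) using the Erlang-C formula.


a = lambda/mu = 0.5000
rho = a/c = 0.1667
Erlang-C formula applied:
C(c,a) = 0.0152

0.0152


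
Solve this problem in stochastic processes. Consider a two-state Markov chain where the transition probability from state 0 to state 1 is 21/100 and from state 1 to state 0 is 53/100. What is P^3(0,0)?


Computing P^3 by matrix multiplication.
P = [[0.7900, 0.2100], [0.5300, 0.4700]]
After raising P to the power 3:
P^3(0,0) = 0.7212

0.7212


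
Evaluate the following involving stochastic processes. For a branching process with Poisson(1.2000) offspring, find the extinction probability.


Since mu = 1.2000 > 1, extinction prob q < 1.
Solve s = exp(mu*(s-1)) iteratively.
q = 0.6863

0.6863


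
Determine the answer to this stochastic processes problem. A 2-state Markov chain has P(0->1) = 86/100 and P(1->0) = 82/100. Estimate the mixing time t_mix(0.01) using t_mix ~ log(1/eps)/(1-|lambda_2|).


lambda_2 = |1 - p01 - p10| = |1 - 0.8600 - 0.8200| = 0.6800
t_mix ~ log(1/eps)/(1 - |lambda_2|)
= log(100)/(1 - 0.6800) = 4.6052/0.3200
= 14.3912

14.3912


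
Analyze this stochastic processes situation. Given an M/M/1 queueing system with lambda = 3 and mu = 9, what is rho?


rho = lambda/mu
= 3/9
= 0.3333

0.3333


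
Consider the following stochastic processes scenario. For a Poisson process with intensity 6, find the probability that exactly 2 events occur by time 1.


P(N(t)=k) = (lambda*t)^k * exp(-lambda*t) / k!
lambda*t = 6
= 6^2 * exp(-6) / 2!
= 36 * 0.0025 / 2
= 0.0446

0.0446


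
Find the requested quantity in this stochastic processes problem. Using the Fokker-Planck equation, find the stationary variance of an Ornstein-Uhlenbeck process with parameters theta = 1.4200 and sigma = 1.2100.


Stationary variance = sigma^2 / (2*theta)
= 1.2100^2 / (2*1.4200)
= 1.4641 / 2.8400
= 0.5155

0.5155


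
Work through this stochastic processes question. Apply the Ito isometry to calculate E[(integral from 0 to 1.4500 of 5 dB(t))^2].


By Ito isometry: E[(int f dB)^2] = int f^2 dt
= 5^2 * 1.4500
= 25 * 1.4500 = 36.2500

36.2500


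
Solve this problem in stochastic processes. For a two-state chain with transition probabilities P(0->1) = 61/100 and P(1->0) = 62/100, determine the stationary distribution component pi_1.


Stationary distribution: pi_0 = p10/(p01+p10), pi_1 = p01/(p01+p10)
p01 = 0.6100, p10 = 0.6200
pi_1 = 0.4959

0.4959


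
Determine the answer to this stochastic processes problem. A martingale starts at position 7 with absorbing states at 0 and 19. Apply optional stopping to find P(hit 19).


By optional stopping theorem: E(M at tau) = M(0) = 7
P(hit 19)*19 + P(hit 0)*0 = 7
P(hit 19) = (7 - 0)/(19 - 0) = 7/19 = 0.3684

0.3684


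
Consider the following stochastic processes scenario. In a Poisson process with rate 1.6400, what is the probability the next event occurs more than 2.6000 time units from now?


P(X > t) = exp(-lambda * t)
= exp(-1.6400 * 2.6000)
= exp(-4.2640) = 0.0141

0.0141


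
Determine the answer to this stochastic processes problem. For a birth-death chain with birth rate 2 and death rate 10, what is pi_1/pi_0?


For birth-death process, pi_n/pi_0 = (lambda/mu)^n
= (2/10)^1
= 0.2000

0.2000


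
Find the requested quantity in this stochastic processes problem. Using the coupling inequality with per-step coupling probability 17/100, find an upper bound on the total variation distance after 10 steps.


TV distance bound <= (1-delta)^n
= (1 - 0.1700)^10
= 0.8300^10
= 0.1552

0.1552


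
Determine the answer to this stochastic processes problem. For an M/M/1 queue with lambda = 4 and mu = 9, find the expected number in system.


rho = 4/9 = 0.4444
L = rho/(1-rho)
= 0.4444/0.5556
= 0.8000

0.8000


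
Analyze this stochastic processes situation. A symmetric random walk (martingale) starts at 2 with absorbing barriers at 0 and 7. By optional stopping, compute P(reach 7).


By optional stopping theorem: E(M at tau) = M(0) = 2
P(hit 7)*7 + P(hit 0)*0 = 2
P(hit 7) = (2 - 0)/(7 - 0) = 2/7 = 0.2857

0.2857


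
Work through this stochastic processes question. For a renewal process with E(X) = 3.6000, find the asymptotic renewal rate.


Long-run renewal rate = 1/E(X)
= 1/3.6000
= 0.2778

0.2778


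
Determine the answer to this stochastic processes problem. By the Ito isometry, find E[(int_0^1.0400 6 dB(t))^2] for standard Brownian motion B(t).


By Ito isometry: E[(int f dB)^2] = int f^2 dt
= 6^2 * 1.0400
= 36 * 1.0400 = 37.4400

37.4400


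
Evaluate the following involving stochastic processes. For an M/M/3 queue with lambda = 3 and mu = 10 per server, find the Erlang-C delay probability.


a = lambda/mu = 0.3000
rho = a/c = 0.1000
Erlang-C formula applied:
C(c,a) = 0.0037

0.0037


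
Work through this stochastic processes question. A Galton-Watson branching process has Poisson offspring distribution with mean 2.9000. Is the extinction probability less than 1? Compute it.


Since mu = 2.9000 > 1, extinction prob q < 1.
Solve s = exp(mu*(s-1)) iteratively.
q = 0.0668

0.0668


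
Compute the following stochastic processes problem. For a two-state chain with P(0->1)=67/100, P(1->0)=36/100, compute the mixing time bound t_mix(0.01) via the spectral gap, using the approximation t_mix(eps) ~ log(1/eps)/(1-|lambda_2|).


lambda_2 = |1 - p01 - p10| = |1 - 0.6700 - 0.3600| = 0.0300
t_mix ~ log(1/eps)/(1 - |lambda_2|)
= log(100)/(1 - 0.0300) = 4.6052/0.9700
= 4.7476

4.7476


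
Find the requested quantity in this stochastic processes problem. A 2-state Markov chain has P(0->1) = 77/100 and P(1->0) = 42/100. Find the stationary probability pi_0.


Stationary distribution: pi_0 = p10/(p01+p10), pi_1 = p01/(p01+p10)
p01 = 0.7700, p10 = 0.4200
pi_0 = 0.3529

0.3529


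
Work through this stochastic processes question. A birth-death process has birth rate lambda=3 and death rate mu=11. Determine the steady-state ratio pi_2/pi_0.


For birth-death process, pi_n/pi_0 = (lambda/mu)^n
= (3/11)^2
= 0.0744

0.0744


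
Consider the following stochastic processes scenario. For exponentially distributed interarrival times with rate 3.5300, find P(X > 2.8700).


P(X > t) = exp(-lambda * t)
= exp(-3.5300 * 2.8700)
= exp(-10.1311) = 3.9822e-05

3.9822e-05


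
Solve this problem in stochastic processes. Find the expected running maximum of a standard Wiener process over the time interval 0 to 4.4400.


E(max B(s)) = sqrt(2t/pi)
= sqrt(2*4.4400/pi)
= sqrt(2.8266)
= 1.6812

1.6812


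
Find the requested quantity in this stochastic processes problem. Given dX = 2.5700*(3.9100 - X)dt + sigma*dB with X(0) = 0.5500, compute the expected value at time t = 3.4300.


E[X(t)] = mu + (X(0) - mu)*exp(-theta*t)
= 3.9100 + (0.5500 - 3.9100)*exp(-2.5700*3.4300)
= 3.9100 + -3.3600 * 1.4847e-04
= 3.9095

3.9095


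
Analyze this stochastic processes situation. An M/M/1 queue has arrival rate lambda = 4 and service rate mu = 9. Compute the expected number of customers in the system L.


rho = 4/9 = 0.4444
L = rho/(1-rho)
= 0.4444/0.5556
= 0.8000

0.8000


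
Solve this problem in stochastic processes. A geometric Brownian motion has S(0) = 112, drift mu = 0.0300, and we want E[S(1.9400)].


E[S(t)] = S(0) * exp(mu * t)
= 112 * exp(0.0300 * 1.9400)
= 112 * 1.0599
= 118.7118

118.7118


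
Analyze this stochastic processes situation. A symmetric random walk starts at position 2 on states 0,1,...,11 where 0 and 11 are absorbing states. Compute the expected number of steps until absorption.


For symmetric RW on 0,...,N with absorbing barriers, E(i) = i*(N-i)
E(2) = 2 * 9 = 18

18


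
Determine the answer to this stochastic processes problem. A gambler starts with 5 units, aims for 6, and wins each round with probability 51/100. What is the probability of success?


Gambler's ruin formula:
r = q/p = 0.4900/0.5100 = 0.9608
P(win) = (1 - r^i)/(1 - r^N)
= (1 - 0.9608^5)/(1 - 0.9608^6)
= 0.8495

0.8495


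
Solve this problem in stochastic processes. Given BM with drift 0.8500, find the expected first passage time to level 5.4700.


Expected first passage time = a/mu
= 5.4700/0.8500
= 6.4353

6.4353


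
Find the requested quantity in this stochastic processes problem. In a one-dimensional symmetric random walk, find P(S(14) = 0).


P(S(14) = 0) = C(14,7) / 4^7
= 3432 / 16384
= 0.2095

0.2095


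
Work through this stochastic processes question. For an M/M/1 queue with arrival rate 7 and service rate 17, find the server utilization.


rho = lambda/mu
= 7/17
= 0.4118

0.4118


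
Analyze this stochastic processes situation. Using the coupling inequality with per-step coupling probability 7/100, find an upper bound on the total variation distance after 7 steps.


TV distance bound <= (1-delta)^n
= (1 - 0.0700)^7
= 0.9300^7
= 0.6017

0.6017


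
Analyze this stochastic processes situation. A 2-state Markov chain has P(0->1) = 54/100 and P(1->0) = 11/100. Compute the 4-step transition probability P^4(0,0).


Computing P^4 by matrix multiplication.
P = [[0.4600, 0.5400], [0.1100, 0.8900]]
After raising P to the power 4:
P^4(0,0) = 0.1817

0.1817


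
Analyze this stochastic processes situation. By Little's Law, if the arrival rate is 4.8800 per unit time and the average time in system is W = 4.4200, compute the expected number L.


Little's Law: L = lambda * W
= 4.8800 * 4.4200
= 21.5696

21.5696


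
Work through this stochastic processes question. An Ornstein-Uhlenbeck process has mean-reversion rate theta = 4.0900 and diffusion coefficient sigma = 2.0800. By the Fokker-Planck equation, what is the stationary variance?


Stationary variance = sigma^2 / (2*theta)
= 2.0800^2 / (2*4.0900)
= 4.3264 / 8.1800
= 0.5289

0.5289


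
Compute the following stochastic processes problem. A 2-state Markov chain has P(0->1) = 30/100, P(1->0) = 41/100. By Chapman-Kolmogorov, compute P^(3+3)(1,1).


P^6 = P^3 * P^3
Computing via matrix multiplication of the transition matrix.
Entry (1,1) of P^6 = 0.4229

0.4229


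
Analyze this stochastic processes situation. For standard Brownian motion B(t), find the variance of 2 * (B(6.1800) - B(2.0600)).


Var(alpha*(B(t)-B(s))) = alpha^2 * (t-s)
= 2^2 * (6.1800 - 2.0600)
= 4 * 4.1200
= 16.4800

16.4800


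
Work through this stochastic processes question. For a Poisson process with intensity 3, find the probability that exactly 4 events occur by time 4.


P(N(t)=k) = (lambda*t)^k * exp(-lambda*t) / k!
lambda*t = 12
= 12^4 * exp(-12) / 4!
= 20736 * 6.1442e-06 / 24
= 0.0053

0.0053


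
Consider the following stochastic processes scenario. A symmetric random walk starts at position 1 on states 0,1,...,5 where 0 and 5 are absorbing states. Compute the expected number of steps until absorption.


For symmetric RW on 0,...,N with absorbing barriers, E(i) = i*(N-i)
E(1) = 1 * 4 = 4

4


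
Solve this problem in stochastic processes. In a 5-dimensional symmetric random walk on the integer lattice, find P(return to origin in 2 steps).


P(return in 2 steps) = P(reverse first step) = 1/(2d)
= 1/10
= 0.1000

0.1000


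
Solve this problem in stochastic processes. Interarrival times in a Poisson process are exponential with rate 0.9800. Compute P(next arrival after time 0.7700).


P(X > t) = exp(-lambda * t)
= exp(-0.9800 * 0.7700)
= exp(-0.7546) = 0.4702

0.4702


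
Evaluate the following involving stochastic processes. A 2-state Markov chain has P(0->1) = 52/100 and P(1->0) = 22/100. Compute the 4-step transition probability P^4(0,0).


Computing P^4 by matrix multiplication.
P = [[0.4800, 0.5200], [0.2200, 0.7800]]
After raising P to the power 4:
P^4(0,0) = 0.3005

0.3005


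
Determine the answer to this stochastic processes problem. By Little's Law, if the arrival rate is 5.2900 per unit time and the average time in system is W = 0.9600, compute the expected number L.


Little's Law: L = lambda * W
= 5.2900 * 0.9600
= 5.0784

5.0784


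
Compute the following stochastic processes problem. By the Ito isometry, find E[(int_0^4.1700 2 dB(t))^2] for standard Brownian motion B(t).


By Ito isometry: E[(int f dB)^2] = int f^2 dt
= 2^2 * 4.1700
= 4 * 4.1700 = 16.6800

16.6800


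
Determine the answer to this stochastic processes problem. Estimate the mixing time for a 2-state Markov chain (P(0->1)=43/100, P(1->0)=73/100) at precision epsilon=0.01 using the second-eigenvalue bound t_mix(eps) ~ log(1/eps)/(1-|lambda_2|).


lambda_2 = |1 - p01 - p10| = |1 - 0.4300 - 0.7300| = 0.1600
t_mix ~ log(1/eps)/(1 - |lambda_2|)
= log(100)/(1 - 0.1600) = 4.6052/0.8400
= 5.4823

5.4823


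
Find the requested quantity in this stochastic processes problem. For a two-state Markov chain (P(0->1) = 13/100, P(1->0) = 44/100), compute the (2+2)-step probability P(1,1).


P^4 = P^2 * P^2
Computing via matrix multiplication of the transition matrix.
Entry (1,1) of P^4 = 0.2545

0.2545


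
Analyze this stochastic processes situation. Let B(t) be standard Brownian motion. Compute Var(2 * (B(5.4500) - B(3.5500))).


Var(alpha*(B(t)-B(s))) = alpha^2 * (t-s)
= 2^2 * (5.4500 - 3.5500)
= 4 * 1.9000
= 7.6000

7.6000


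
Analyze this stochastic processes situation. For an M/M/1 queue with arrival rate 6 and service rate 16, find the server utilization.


rho = lambda/mu
= 6/16
= 0.3750

0.3750


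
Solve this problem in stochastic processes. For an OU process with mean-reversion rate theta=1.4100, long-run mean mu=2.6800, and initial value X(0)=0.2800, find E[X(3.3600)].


E[X(t)] = mu + (X(0) - mu)*exp(-theta*t)
= 2.6800 + (0.2800 - 2.6800)*exp(-1.4100*3.3600)
= 2.6800 + -2.4000 * 0.0088
= 2.6590

2.6590


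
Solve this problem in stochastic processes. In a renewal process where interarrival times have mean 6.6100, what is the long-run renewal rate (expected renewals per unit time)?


Long-run renewal rate = 1/E(X)
= 1/6.6100
= 0.1513

0.1513


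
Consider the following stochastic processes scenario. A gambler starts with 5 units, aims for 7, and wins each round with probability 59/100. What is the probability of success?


Gambler's ruin formula:
r = q/p = 0.4100/0.5900 = 0.6949
P(win) = (1 - r^i)/(1 - r^N)
= (1 - 0.6949^5)/(1 - 0.6949^7)
= 0.9091

0.9091


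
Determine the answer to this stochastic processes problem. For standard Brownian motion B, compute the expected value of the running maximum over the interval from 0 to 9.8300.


E(max B(s)) = sqrt(2t/pi)
= sqrt(2*9.8300/pi)
= sqrt(6.2580)
= 2.5016

2.5016


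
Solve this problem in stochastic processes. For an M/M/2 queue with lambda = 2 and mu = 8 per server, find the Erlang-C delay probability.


a = lambda/mu = 0.2500
rho = a/c = 0.1250
Erlang-C formula applied:
C(c,a) = 0.0278

0.0278


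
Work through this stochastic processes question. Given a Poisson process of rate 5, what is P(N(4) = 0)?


P(N(t)=k) = (lambda*t)^k * exp(-lambda*t) / k!
lambda*t = 20
= 20^0 * exp(-20) / 0!
= 1 * 2.0612e-09 / 1
= 2.0612e-09

2.0612e-09


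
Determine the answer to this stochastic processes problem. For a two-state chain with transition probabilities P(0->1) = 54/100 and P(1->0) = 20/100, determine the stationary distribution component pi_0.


Stationary distribution: pi_0 = p10/(p01+p10), pi_1 = p01/(p01+p10)
p01 = 0.5400, p10 = 0.2000
pi_0 = 0.2703

0.2703


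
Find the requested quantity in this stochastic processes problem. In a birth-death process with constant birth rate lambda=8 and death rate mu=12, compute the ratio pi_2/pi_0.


For birth-death process, pi_n/pi_0 = (lambda/mu)^n
= (8/12)^2
= 0.4444

0.4444


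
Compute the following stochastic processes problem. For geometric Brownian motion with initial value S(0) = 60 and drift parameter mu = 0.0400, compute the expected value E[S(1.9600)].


E[S(t)] = S(0) * exp(mu * t)
= 60 * exp(0.0400 * 1.9600)
= 60 * 1.0816
= 64.8933

64.8933


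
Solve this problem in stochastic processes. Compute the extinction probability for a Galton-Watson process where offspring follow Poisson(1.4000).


Since mu = 1.4000 > 1, extinction prob q < 1.
Solve s = exp(mu*(s-1)) iteratively.
q = 0.4890

0.4890


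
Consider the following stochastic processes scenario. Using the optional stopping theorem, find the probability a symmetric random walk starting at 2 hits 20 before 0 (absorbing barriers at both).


By optional stopping theorem: E(M at tau) = M(0) = 2
P(hit 20)*20 + P(hit 0)*0 = 2
P(hit 20) = (2 - 0)/(20 - 0) = 1/10 = 0.1000

0.1000


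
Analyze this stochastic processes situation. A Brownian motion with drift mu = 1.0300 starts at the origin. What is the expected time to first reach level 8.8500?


Expected first passage time = a/mu
= 8.8500/1.0300
= 8.5922

8.5922


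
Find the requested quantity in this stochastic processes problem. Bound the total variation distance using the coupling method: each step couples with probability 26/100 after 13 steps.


TV distance bound <= (1-delta)^n
= (1 - 0.2600)^13
= 0.7400^13
= 0.0200

0.0200


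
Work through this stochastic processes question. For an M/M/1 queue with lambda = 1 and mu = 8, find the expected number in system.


rho = 1/8 = 0.1250
L = rho/(1-rho)
= 0.1250/0.8750
= 0.1429

0.1429


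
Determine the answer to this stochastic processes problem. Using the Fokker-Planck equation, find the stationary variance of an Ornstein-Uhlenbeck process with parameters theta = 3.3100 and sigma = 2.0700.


Stationary variance = sigma^2 / (2*theta)
= 2.0700^2 / (2*3.3100)
= 4.2849 / 6.6200
= 0.6473

0.6473


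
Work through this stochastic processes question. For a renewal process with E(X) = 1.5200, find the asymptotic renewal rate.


Long-run renewal rate = 1/E(X)
= 1/1.5200
= 0.6579

0.6579
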